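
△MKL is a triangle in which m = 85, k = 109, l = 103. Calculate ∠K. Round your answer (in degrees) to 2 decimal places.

∠K ≈ 70.12°

By the law of cosines, cos K = (l² + m² − k²) / (2·l·m) ≈ 0.33998, so ∠K ≈ 70.12°.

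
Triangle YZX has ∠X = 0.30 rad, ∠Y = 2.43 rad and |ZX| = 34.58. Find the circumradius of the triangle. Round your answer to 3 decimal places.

R ≈ 26.476

The third angle is ∠Z = π − ∠X − ∠Y = 0.412 rad.
Law of sines: |XY| = |ZX|·sin Z/sin Y ≈ 21.185.
Law of sines: |YZ| = |ZX|·sin X/sin Y ≈ 15.648.
Circumradius = |ZX|/(2 sin Y) ≈ 26.476.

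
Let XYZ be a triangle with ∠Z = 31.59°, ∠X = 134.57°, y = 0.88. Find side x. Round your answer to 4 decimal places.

The third angle is ∠Y = 180° − ∠Z − ∠X = 13.84°.
Law of sines: x = y·sin X/sin Y ≈ 2.6207.

2.6207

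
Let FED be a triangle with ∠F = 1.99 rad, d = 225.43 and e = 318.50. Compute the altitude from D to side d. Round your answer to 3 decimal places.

By the law of cosines, f² = e² + d² − 2·e·d·cos F = 2.1071e+05, so f ≈ 459.03.
Area = ½·e·d·sin F ≈ 32791.
The altitude from D has length 2·area/d ≈ 290.92.

h_D ≈ 290.922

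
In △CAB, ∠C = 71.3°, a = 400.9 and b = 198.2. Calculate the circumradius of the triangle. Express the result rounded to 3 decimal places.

R ≈ 203.795

By the law of cosines, c² = a² + b² − 2·a·b·cos C = 1.4905e+05, so c ≈ 386.07.
Area = ½·a·b·sin C ≈ 37632.
Circumradius = c/(2 sin C) ≈ 203.8.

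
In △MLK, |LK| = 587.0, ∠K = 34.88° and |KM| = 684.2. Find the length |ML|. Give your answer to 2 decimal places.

392.11

By the law of cosines, |ML|² = |LK|² + |KM|² − 2·|LK|·|KM|·cos K = 1.5375e+05, so |ML| ≈ 392.11.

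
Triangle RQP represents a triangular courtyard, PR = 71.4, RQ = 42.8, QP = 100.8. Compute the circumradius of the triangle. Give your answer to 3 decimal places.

By the law of cosines, cos R = (PR² + RQ² − QP²) / (2·PR·RQ) ≈ -0.52862, so ∠R ≈ 121.91°.
Circumradius = QP/(2 sin R) ≈ 59.374.

59.374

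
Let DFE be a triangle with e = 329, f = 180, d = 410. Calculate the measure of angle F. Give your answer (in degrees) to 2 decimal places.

By the law of cosines, cos F = (e² + d² − f²) / (2·e·d) ≈ 0.90422, so ∠F ≈ 25.28°.

∠F ≈ 25.28°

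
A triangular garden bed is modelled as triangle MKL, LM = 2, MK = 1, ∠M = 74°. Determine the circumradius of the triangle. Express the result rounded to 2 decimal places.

By the law of cosines, KL² = LM² + MK² − 2·LM·MK·cos M = 3.8975, so KL ≈ 1.9742.
Area = ½·LM·MK·sin M ≈ 0.96126.
Circumradius = KL/(2 sin M) ≈ 1.0269.

R ≈ 1.03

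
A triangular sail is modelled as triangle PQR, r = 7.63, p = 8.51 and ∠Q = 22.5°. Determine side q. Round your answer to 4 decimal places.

By the law of cosines, q² = r² + p² − 2·r·p·cos Q = 10.66, so q ≈ 3.2649.

3.2649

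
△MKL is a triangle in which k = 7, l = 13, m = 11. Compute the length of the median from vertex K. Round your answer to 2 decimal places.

Median from K: ½√(2·l² + 2·m² − k²) ≈ 11.522.

11.52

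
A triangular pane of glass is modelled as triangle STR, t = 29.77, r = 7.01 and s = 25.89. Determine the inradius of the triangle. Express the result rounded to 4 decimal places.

Semiperimeter p = (25.89 + 29.77 + 7.01)/2 = 31.335.
Heron's formula: area = √(31.335·5.445·1.565·24.325) ≈ 80.593.
Inradius = area/p = 80.593/31.335 ≈ 2.572.

2.5720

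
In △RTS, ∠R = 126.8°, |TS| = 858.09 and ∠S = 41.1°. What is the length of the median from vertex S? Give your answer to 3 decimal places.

The third angle is ∠T = 180° − ∠S − ∠R = 12.10°.
Law of sines: |SR| = |TS|·sin T/sin R ≈ 224.63.
Law of sines: |RT| = |TS|·sin S/sin R ≈ 704.46.
Median from S: ½√(2·|TS|² + 2·|SR|² − |RT|²) ≈ 518.96.

518.962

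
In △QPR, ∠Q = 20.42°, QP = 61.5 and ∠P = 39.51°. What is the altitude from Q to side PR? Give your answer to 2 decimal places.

h_Q ≈ 39.13

The third angle is ∠R = 180° − ∠Q − ∠P = 120.07°.
Law of sines: PR = QP·sin Q/sin R ≈ 24.794.
Law of sines: RQ = QP·sin P/sin R ≈ 45.212.
Area = ½·QP·PR·sin P ≈ 485.06.
The altitude from Q has length 2·area/PR ≈ 39.127.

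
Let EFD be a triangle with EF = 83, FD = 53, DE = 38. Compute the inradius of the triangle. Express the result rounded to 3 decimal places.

8.752

Semiperimeter s = (53 + 38 + 83)/2 = 87.
Heron's formula: area = √(87·34·49·4) ≈ 761.42.
Inradius = area/s = 761.42/87 ≈ 8.752.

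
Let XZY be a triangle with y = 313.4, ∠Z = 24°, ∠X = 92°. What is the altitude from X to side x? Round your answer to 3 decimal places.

127.471

The third angle is ∠Y = 180° − ∠X − ∠Z = 64.00°.
Law of sines: x = y·sin X/sin Y ≈ 348.48.
Law of sines: z = y·sin Z/sin Y ≈ 141.82.
Area = ½·y·x·sin Z ≈ 22210.
The altitude from X has length 2·area/x ≈ 127.47.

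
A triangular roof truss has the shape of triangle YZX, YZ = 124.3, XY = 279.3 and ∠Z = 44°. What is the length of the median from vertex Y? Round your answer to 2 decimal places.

Law of sines: sin X = YZ·sin Z/XY ≈ 0.30915.
Since XY ≥ YZ, only the acute value applies: ∠X ≈ 18.01°.
Then ∠Y = 180° − ∠Z − ∠X ≈ 117.99°.
Law of sines gives ZX = XY·sin Y/sin Z ≈ 355.03.
Median from Y: ½√(2·XY² + 2·YZ² − ZX²) ≈ 123.36.

123.36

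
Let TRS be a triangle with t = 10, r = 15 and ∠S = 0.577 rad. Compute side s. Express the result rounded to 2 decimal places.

By the law of cosines, s² = t² + r² − 2·t·r·cos S = 73.569, so s ≈ 8.5772.

8.58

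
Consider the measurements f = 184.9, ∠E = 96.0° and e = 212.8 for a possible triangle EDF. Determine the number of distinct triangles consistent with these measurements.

1

f·sin E = 184.9·sin(96.0°) ≈ 183.9.
Since ∠E is not acute, a triangle exists only if e > f; here e > f, so there is exactly one triangle.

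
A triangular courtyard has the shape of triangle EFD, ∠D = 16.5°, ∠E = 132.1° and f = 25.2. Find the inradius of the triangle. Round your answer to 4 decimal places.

The third angle is ∠F = 180° − ∠D − ∠E = 31.40°.
Law of sines: e = f·sin E/sin F ≈ 35.888.
Law of sines: d = f·sin D/sin F ≈ 13.737.
Area = ½·f·e·sin D ≈ 128.43.
Semiperimeter s = (35.888+25.2+13.737)/2 = 37.412.
Inradius = area/s = 128.43/37.412 ≈ 3.4327.

3.4327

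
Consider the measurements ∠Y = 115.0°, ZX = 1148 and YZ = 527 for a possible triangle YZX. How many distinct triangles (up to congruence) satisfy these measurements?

1

YZ·sin Y = 527·sin(115.0°) ≈ 477.6.
Since ∠Y is not acute, a triangle exists only if ZX > YZ; here ZX > YZ, so there is exactly one triangle.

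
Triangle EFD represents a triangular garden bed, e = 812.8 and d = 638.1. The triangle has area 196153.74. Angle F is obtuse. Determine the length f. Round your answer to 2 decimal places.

From area = ½·d·e·sin F, we get sin F = 2·area/(d·e) ≈ 0.75640.
Taking the obtuse solution, ∠F ≈ 130.85°.
Law of cosines then gives f ≈ 1321.5.

1321.48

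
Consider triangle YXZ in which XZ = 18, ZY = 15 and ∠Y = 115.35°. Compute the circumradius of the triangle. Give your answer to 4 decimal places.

Law of sines: sin X = ZY·sin Y/XZ ≈ 0.75309.
Since XZ ≥ ZY, only the acute value applies: ∠X ≈ 48.86°.
Then ∠Z = 180° − ∠Y − ∠X ≈ 15.79°.
Law of sines gives YX = XZ·sin Z/sin Y ≈ 5.4203.
Circumradius = XZ/(2 sin Y) ≈ 9.959.

R ≈ 9.9590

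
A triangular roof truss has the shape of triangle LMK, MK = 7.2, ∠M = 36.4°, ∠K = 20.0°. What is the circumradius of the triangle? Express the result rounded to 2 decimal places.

The third angle is ∠L = 180° − ∠M − ∠K = 123.60°.
Law of sines: KL = MK·sin M/sin L ≈ 5.1297.
Law of sines: LM = MK·sin K/sin L ≈ 2.9565.
Circumradius = MK/(2 sin L) ≈ 4.3221.

R ≈ 4.32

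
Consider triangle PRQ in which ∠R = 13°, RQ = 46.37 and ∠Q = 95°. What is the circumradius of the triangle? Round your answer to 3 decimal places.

24.378

The third angle is ∠P = 180° − ∠R − ∠Q = 72.00°.
Law of sines: QP = RQ·sin R/sin P ≈ 10.968.
Law of sines: PR = RQ·sin Q/sin P ≈ 48.571.
Circumradius = RQ/(2 sin P) ≈ 24.378.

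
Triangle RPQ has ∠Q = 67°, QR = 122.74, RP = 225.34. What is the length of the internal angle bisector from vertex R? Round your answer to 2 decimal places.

Law of sines: sin P = QR·sin Q/RP ≈ 0.50139.
Since RP ≥ QR, only the acute value applies: ∠P ≈ 30.09°.
Then ∠R = 180° − ∠Q − ∠P ≈ 82.91°.
Law of sines gives PQ = RP·sin R/sin Q ≈ 242.93.
The bisector from R has length 2·QR·RP·cos(∠R/2)/(QR+RP) ≈ 119.11.

t_R ≈ 119.11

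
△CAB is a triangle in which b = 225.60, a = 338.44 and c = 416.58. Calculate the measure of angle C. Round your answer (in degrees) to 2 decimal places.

∠C ≈ 93.04°

By the law of cosines, cos C = (a² + b² − c²) / (2·a·b) ≈ -0.05306, so ∠C ≈ 93.04°.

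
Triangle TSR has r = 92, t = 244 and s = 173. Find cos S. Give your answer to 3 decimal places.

By the law of cosines, cos S = (r² + t² − s²) / (2·r·t) ≈ 0.84798, so ∠S ≈ 32.01°.

0.848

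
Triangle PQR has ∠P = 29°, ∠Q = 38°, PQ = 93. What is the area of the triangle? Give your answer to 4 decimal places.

area ≈ 1402.2422

The third angle is ∠R = 180° − ∠P − ∠Q = 113.00°.
Law of sines: QR = PQ·sin P/sin R ≈ 48.981.
Law of sines: RP = PQ·sin Q/sin R ≈ 62.201.
Area = ½·PQ·QR·sin Q ≈ 1402.2.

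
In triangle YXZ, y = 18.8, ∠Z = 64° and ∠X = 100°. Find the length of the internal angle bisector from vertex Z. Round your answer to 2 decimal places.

The third angle is ∠Y = 180° − ∠X − ∠Z = 16.00°.
Law of sines: x = y·sin X/sin Y ≈ 67.169.
Law of sines: z = y·sin Z/sin Y ≈ 61.303.
The bisector from Z has length 2·y·x·cos(∠Z/2)/(y+x) ≈ 24.914.

24.91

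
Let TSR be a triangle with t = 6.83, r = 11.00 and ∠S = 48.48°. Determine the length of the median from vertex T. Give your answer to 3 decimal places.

9.103

By the law of cosines, s² = r² + t² − 2·r·t·cos S = 68.044, so s ≈ 8.2489.
Median from T: ½√(2·s² + 2·r² − t²) ≈ 9.1027.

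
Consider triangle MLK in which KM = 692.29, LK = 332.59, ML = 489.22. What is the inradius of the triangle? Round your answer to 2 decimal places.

r ≈ 98.61

Semiperimeter s = (332.59 + 692.29 + 489.22)/2 = 757.05.
Heron's formula: area = √(757.05·424.46·64.76·267.83) ≈ 74656.
Inradius = area/s = 74656/757.05 ≈ 98.614.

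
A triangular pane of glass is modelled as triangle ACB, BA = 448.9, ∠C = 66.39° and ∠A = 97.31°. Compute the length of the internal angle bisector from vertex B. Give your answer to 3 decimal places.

461.967

The third angle is ∠B = 180° − ∠A − ∠C = 16.30°.
Law of sines: CB = BA·sin A/sin C ≈ 485.93.
Law of sines: AC = BA·sin B/sin C ≈ 137.5.
The bisector from B has length 2·CB·BA·cos(∠B/2)/(CB+BA) ≈ 461.97.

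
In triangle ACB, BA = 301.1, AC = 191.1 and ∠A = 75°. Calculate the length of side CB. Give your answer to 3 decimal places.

By the law of cosines, CB² = BA² + AC² − 2·BA·AC·cos A = 97395, so CB ≈ 312.08.

312.082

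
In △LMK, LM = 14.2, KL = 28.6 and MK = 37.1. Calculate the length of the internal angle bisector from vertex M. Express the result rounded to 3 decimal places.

By the law of cosines, cos M = (LM² + MK² − KL²) / (2·LM·MK) ≈ 0.72139, so ∠M ≈ 43.83°.
The bisector from M has length 2·LM·MK·cos(∠M/2)/(LM+MK) ≈ 19.055.

19.055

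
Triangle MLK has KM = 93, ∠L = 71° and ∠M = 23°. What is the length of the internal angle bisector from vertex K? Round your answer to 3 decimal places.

The third angle is ∠K = 180° − ∠M − ∠L = 86.00°.
Law of sines: LK = KM·sin M/sin L ≈ 38.432.
Law of sines: ML = KM·sin K/sin L ≈ 98.119.
The bisector from K has length 2·LK·KM·cos(∠K/2)/(LK+KM) ≈ 39.777.

t_K ≈ 39.777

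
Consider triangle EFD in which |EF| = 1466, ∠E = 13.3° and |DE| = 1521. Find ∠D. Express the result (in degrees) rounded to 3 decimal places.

∠D ≈ 74.375°

By the law of cosines, |FD|² = |DE|² + |EF|² − 2·|DE|·|EF|·cos E = 1.2264e+05, so |FD| ≈ 350.19.
Law of cosines again: cos D = (|FD|² + |DE|² − |EF|²)/(2·|FD|·|DE|) ≈ 0.26934, so ∠D ≈ 74.38°.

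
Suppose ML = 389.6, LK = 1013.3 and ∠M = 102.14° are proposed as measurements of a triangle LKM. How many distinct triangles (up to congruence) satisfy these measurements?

ML·sin M = 389.6·sin(102.14°) ≈ 380.9.
Since ∠M is not acute, a triangle exists only if LK > ML; here LK > ML, so there is exactly one triangle.

1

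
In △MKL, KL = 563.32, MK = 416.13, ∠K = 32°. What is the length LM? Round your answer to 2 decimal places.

304.80

By the law of cosines, LM² = MK² + KL² − 2·MK·KL·cos K = 92904, so LM ≈ 304.8.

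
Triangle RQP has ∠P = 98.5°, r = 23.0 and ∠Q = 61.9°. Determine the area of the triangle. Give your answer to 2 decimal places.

687.91

The third angle is ∠R = 180° − ∠Q − ∠P = 19.60°.
Law of sines: q = r·sin Q/sin R ≈ 60.482.
Law of sines: p = r·sin P/sin R ≈ 67.811.
Area = ½·r·q·sin P ≈ 687.91.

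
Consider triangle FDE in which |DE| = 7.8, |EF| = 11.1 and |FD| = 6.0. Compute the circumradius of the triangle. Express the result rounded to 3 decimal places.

R ≈ 5.784

By the law of cosines, cos F = (|EF|² + |FD|² − |DE|²) / (2·|EF|·|FD|) ≈ 0.73851, so ∠F ≈ 42.40°.
Circumradius = |DE|/(2 sin F) ≈ 5.7843.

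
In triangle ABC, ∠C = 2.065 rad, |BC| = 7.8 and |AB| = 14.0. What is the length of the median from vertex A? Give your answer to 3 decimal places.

m_A ≈ 10.905

Law of sines: sin A = |BC|·sin C/|AB| ≈ 0.49048.
Since |AB| ≥ |BC|, only the acute value applies: ∠A ≈ 0.513 rad.
Then ∠B = π − ∠C − ∠A ≈ 0.564 rad.
Law of sines gives |CA| = |AB|·sin B/sin C ≈ 8.5006.
Median from A: ½√(2·|CA|² + 2·|AB|² − |BC|²) ≈ 10.905.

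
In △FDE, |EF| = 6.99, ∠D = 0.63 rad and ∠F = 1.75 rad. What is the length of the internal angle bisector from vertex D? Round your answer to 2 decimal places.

The third angle is ∠E = π − ∠F − ∠D = 0.762 rad.
Law of sines: |DE| = |EF|·sin F/sin D ≈ 11.675.
Law of sines: |FD| = |EF|·sin E/sin D ≈ 8.1875.
The bisector from D has length 2·|FD|·|DE|·cos(∠D/2)/(|FD|+|DE|) ≈ 9.1514.

t_D ≈ 9.15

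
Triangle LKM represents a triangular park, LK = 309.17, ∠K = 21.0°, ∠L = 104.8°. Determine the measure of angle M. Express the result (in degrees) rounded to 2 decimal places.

The third angle is ∠M = 180° − ∠L − ∠K = 54.20°.

∠M ≈ 54.20°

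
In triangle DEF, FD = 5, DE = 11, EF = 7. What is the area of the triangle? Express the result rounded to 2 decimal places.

Semiperimeter s = (7 + 5 + 11)/2 = 11.5.
Heron's formula: area = √(11.5·4.5·6.5·0.5) ≈ 12.969.

12.97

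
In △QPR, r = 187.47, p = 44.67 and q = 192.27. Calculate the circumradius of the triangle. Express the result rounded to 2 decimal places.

By the law of cosines, cos Q = (p² + r² − q²) / (2·p·r) ≈ 0.01031, so ∠Q ≈ 89.41°.
Circumradius = q/(2 sin Q) ≈ 96.14.

96.14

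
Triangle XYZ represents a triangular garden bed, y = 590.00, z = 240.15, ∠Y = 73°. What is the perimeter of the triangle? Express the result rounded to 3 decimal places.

perimeter ≈ 1443.831

Law of sines: sin Z = z·sin Y/y ≈ 0.38925.
Since y ≥ z, only the acute value applies: ∠Z ≈ 22.91°.
Then ∠X = 180° − ∠Y − ∠Z ≈ 84.09°.
Law of sines gives x = y·sin X/sin Y ≈ 613.68.
Semiperimeter s = (613.68+590+240.15)/2 = 721.92.
Perimeter = 613.68 + 590 + 240.15 = 1443.8.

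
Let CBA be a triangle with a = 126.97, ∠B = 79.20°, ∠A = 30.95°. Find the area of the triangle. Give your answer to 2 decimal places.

14453.50

The third angle is ∠C = 180° − ∠B − ∠A = 69.85°.
Law of sines: c = a·sin C/sin A ≈ 231.77.
Law of sines: b = a·sin B/sin A ≈ 242.51.
Area = ½·a·c·sin B ≈ 14454.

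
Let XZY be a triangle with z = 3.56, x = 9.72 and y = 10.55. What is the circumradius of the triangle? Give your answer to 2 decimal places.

By the law of cosines, cos X = (z² + y² − x²) / (2·z·y) ≈ 0.39270, so ∠X ≈ 66.88°.
Circumradius = x/(2 sin X) ≈ 5.2845.

5.28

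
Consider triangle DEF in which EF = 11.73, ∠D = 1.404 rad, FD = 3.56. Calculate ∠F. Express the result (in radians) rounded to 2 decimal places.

Law of sines: sin E = FD·sin D/EF ≈ 0.29928.
Since EF ≥ FD, only the acute value applies: ∠E ≈ 0.304 rad.
Then ∠F = π − ∠D − ∠E ≈ 1.434 rad.

∠F ≈ 1.43 rad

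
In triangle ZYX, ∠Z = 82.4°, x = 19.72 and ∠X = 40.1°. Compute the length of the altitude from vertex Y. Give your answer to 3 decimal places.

h_Y ≈ 19.547

The third angle is ∠Y = 180° − ∠X − ∠Z = 57.50°.
Law of sines: z = x·sin Z/sin X ≈ 30.346.
Law of sines: y = x·sin Y/sin X ≈ 25.821.
Area = ½·x·z·sin Y ≈ 252.35.
The altitude from Y has length 2·area/y ≈ 19.547.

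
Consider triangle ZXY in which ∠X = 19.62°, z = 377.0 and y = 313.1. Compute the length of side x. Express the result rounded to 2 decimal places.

By the law of cosines, x² = y² + z² − 2·y·z·cos X = 17790, so x ≈ 133.38.

133.38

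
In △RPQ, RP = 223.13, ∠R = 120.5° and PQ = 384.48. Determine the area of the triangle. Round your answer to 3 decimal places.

21120.551

Law of sines: sin Q = RP·sin R/PQ ≈ 0.50004.
Since PQ ≥ RP, only the acute value applies: ∠Q ≈ 30.00°.
Then ∠P = 180° − ∠R − ∠Q ≈ 29.50°.
Law of sines gives QR = PQ·sin P/sin R ≈ 219.71.
Area = ½·PQ·RP·sin P ≈ 21121.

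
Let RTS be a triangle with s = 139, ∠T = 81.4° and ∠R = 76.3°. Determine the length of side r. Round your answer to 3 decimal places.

355.892

The third angle is ∠S = 180° − ∠R − ∠T = 22.30°.
Law of sines: r = s·sin R/sin S ≈ 355.89.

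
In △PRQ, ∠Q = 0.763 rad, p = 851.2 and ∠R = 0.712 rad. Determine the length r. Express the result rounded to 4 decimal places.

558.6924

The third angle is ∠P = π − ∠R − ∠Q = 1.667 rad.
Law of sines: r = p·sin R/sin P ≈ 558.69.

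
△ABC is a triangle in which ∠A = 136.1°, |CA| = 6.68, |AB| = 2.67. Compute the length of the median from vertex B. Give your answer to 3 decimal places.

5.580

By the law of cosines, |BC|² = |CA|² + |AB|² − 2·|CA|·|AB|·cos A = 77.454, so |BC| ≈ 8.8008.
Median from B: ½√(2·|AB|² + 2·|BC|² − |CA|²) ≈ 5.58.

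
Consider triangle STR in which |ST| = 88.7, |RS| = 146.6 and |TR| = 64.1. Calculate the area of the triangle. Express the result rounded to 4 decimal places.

area ≈ 1556.6592

Semiperimeter s = (64.1 + 146.6 + 88.7)/2 = 149.7.
Heron's formula: area = √(149.7·85.6·3.1·61) ≈ 1556.7.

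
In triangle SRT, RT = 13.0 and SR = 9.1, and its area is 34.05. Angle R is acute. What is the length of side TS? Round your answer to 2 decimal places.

7.64

From area = ½·SR·RT·sin R, we get sin R = 2·area/(SR·RT) ≈ 0.57566.
Taking the acute solution, ∠R ≈ 0.613 rad.
Law of cosines then gives TS ≈ 7.6383.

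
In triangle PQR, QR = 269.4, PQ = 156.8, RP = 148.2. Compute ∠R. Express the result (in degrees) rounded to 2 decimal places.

∠R ≈ 28.83°

By the law of cosines, cos R = (QR² + RP² − PQ²) / (2·QR·RP) ≈ 0.87606, so ∠R ≈ 28.83°.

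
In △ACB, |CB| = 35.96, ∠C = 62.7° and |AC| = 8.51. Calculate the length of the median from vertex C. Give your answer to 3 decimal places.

By the law of cosines, |BA|² = |AC|² + |CB|² − 2·|AC|·|CB|·cos C = 1084.8, so |BA| ≈ 32.937.
Median from C: ½√(2·|AC|² + 2·|CB|² − |BA|²) ≈ 20.287.

20.287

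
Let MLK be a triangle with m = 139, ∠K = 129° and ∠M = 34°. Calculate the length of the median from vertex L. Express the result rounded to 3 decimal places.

164.313

The third angle is ∠L = 180° − ∠K − ∠M = 17.00°.
Law of sines: l = m·sin L/sin M ≈ 72.676.
Law of sines: k = m·sin K/sin M ≈ 193.18.
Median from L: ½√(2·k² + 2·m² − l²) ≈ 164.31.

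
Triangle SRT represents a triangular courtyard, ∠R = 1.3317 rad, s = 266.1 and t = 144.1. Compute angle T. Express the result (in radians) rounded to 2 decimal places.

∠T ≈ 0.54 rad

By the law of cosines, r² = t² + s² − 2·t·s·cos R = 73412, so r ≈ 270.95.
Law of cosines again: cos T = (s² + r² − t²)/(2·s·r) ≈ 0.85616, so ∠T ≈ 0.5430 rad.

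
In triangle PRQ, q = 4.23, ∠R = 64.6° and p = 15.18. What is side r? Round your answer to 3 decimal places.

13.901

By the law of cosines, r² = q² + p² − 2·q·p·cos R = 193.24, so r ≈ 13.901.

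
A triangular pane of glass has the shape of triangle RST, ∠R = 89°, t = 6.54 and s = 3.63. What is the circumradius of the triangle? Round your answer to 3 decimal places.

By the law of cosines, r² = s² + t² − 2·s·t·cos R = 55.12, so r ≈ 7.4243.
Area = ½·s·t·sin R ≈ 11.868.
Circumradius = r/(2 sin R) ≈ 3.7127.

3.713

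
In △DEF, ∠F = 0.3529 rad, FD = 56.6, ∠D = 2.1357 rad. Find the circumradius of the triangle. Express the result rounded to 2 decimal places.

The third angle is ∠E = π − ∠F − ∠D = 0.6530 rad.
Law of sines: EF = FD·sin D/sin E ≈ 78.685.
Law of sines: DE = FD·sin F/sin E ≈ 32.198.
Circumradius = FD/(2 sin E) ≈ 46.579.

46.58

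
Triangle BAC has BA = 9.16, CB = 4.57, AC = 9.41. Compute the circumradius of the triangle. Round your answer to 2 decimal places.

R ≈ 4.80

By the law of cosines, cos B = (CB² + BA² − AC²) / (2·CB·BA) ≈ 0.19400, so ∠B ≈ 1.376 rad.
Circumradius = AC/(2 sin B) ≈ 4.7961.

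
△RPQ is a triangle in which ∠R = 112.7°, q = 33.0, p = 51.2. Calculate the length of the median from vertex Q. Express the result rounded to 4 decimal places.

By the law of cosines, r² = p² + q² − 2·p·q·cos R = 5014.5, so r ≈ 70.813.
Median from Q: ½√(2·r² + 2·p² − q²) ≈ 59.546.

m_Q ≈ 59.5459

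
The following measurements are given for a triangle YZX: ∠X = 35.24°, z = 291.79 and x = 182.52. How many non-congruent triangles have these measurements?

2

z·sin X = 291.79·sin(35.24°) ≈ 168.4.
Since z sin X < x < z (168.4 < 182.52 < 291.79), two triangles exist.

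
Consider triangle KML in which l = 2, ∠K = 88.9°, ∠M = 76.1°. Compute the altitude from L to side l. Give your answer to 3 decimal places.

h_L ≈ 7.500

The third angle is ∠L = 180° − ∠K − ∠M = 15.00°.
Law of sines: k = l·sin K/sin L ≈ 7.726.
Law of sines: m = l·sin M/sin L ≈ 7.5011.
Area = ½·l·k·sin M ≈ 7.4997.
The altitude from L has length 2·area/l ≈ 7.4997.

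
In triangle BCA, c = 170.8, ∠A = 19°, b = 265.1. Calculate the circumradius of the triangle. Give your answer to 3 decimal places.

R ≈ 180.584

By the law of cosines, a² = b² + c² − 2·b·c·cos A = 13826, so a ≈ 117.58.
Area = ½·b·c·sin A ≈ 7370.7.
Circumradius = a/(2 sin A) ≈ 180.58.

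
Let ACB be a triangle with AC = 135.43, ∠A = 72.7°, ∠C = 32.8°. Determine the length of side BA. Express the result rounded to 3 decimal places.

76.132

The third angle is ∠B = 180° − ∠A − ∠C = 74.50°.
Law of sines: BA = AC·sin C/sin B ≈ 76.132.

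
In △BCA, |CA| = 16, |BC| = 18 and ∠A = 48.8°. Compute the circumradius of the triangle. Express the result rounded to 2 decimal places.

R ≈ 11.96

Law of sines: sin B = |CA|·sin A/|BC| ≈ 0.66881.
Since |BC| ≥ |CA|, only the acute value applies: ∠B ≈ 41.98°.
Then ∠C = 180° − ∠A − ∠B ≈ 89.22°.
Law of sines gives |AB| = |BC|·sin C/sin A ≈ 23.921.
Circumradius = |BC|/(2 sin A) ≈ 11.961.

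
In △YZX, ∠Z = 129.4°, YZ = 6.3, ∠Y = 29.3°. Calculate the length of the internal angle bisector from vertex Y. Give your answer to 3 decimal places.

The third angle is ∠X = 180° − ∠Y − ∠Z = 21.30°.
Law of sines: ZX = YZ·sin Y/sin X ≈ 8.4875.
Law of sines: XY = YZ·sin Z/sin X ≈ 13.402.
The bisector from Y has length 2·XY·YZ·cos(∠Y/2)/(XY+YZ) ≈ 8.2923.

t_Y ≈ 8.292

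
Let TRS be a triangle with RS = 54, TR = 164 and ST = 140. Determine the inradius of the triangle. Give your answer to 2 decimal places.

r ≈ 20.21

Semiperimeter s = (54 + 140 + 164)/2 = 179.
Heron's formula: area = √(179·125·39·15) ≈ 3617.9.
Inradius = area/s = 3617.9/179 ≈ 20.212.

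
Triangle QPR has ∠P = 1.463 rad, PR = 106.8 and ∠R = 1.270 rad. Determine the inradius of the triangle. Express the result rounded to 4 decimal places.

r ≈ 43.2166

The third angle is ∠Q = π − ∠P − ∠R = 0.409 rad.
Law of sines: RQ = PR·sin P/sin Q ≈ 267.24.
Law of sines: QP = PR·sin R/sin Q ≈ 256.73.
Area = ½·PR·RQ·sin R ≈ 13630.
Semiperimeter s = (106.8+267.24+256.73)/2 = 315.39.
Inradius = area/s = 13630/315.39 ≈ 43.217.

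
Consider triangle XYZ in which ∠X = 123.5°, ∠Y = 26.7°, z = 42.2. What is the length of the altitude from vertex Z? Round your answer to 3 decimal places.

The third angle is ∠Z = 180° − ∠X − ∠Y = 29.80°.
Law of sines: x = z·sin X/sin Z ≈ 70.809.
Law of sines: y = z·sin Y/sin Z ≈ 38.153.
Area = ½·z·x·sin Y ≈ 671.31.
The altitude from Z has length 2·area/z ≈ 31.816.

h_Z ≈ 31.816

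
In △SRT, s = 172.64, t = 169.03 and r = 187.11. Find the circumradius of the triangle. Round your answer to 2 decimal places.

102.09

By the law of cosines, cos S = (r² + t² − s²) / (2·r·t) ≈ 0.53398, so ∠S ≈ 57.73°.
Circumradius = s/(2 sin S) ≈ 102.09.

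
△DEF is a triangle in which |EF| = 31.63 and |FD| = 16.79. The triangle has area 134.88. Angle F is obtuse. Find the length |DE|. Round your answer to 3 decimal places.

From area = ½·|EF|·|FD|·sin F, we get sin F = 2·area/(|EF|·|FD|) ≈ 0.50796.
Taking the obtuse solution, ∠F ≈ 2.609 rad.
Law of cosines then gives |DE| ≈ 46.875.

46.875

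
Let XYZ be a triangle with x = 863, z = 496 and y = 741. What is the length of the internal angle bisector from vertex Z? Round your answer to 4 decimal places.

By the law of cosines, cos Z = (x² + y² − z²) / (2·x·y) ≈ 0.81928, so ∠Z ≈ 34.99°.
The bisector from Z has length 2·x·y·cos(∠Z/2)/(x+y) ≈ 760.48.

t_Z ≈ 760.4833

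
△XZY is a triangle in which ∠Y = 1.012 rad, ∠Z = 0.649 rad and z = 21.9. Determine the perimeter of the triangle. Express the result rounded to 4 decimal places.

88.7109

The third angle is ∠X = π − ∠Z − ∠Y = 1.481 rad.
Law of sines: x = z·sin X/sin Z ≈ 36.088.
Law of sines: y = z·sin Y/sin Z ≈ 30.723.
Semiperimeter s = (36.088+21.9+30.723)/2 = 44.355.
Perimeter = 36.088 + 21.9 + 30.723 = 88.711.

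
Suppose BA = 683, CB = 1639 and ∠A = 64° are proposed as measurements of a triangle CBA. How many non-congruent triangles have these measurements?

1

BA·sin A = 683·sin(64°) ≈ 613.9.
Since CB ≥ BA, exactly one triangle exists.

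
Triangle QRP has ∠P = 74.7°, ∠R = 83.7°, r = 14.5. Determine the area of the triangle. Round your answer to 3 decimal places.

area ≈ 37.554

The third angle is ∠Q = 180° − ∠R − ∠P = 21.60°.
Law of sines: q = r·sin Q/sin R ≈ 5.3702.
Law of sines: p = r·sin P/sin R ≈ 14.071.
Area = ½·r·q·sin P ≈ 37.554.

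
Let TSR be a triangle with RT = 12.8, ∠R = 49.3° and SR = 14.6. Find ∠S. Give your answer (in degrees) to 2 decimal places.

∠S ≈ 57.20°

By the law of cosines, TS² = SR² + RT² − 2·SR·RT·cos R = 133.27, so TS ≈ 11.544.
Law of cosines again: cos S = (TS² + SR² − RT²)/(2·TS·SR) ≈ 0.54166, so ∠S ≈ 57.20°.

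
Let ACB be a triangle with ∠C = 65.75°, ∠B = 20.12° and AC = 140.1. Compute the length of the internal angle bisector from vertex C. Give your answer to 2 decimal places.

The third angle is ∠A = 180° − ∠C − ∠B = 94.13°.
Law of sines: CB = AC·sin A/sin B ≈ 406.22.
Law of sines: BA = AC·sin C/sin B ≈ 371.34.
The bisector from C has length 2·AC·CB·cos(∠C/2)/(AC+CB) ≈ 174.98.

174.98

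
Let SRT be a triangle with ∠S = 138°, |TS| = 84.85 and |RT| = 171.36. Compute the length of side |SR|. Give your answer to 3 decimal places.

98.625

Law of sines: sin R = |TS|·sin S/|RT| ≈ 0.33132.
Since |RT| ≥ |TS|, only the acute value applies: ∠R ≈ 19.35°.
Then ∠T = 180° − ∠S − ∠R ≈ 22.65°.
Law of sines gives |SR| = |RT|·sin T/sin S ≈ 98.625.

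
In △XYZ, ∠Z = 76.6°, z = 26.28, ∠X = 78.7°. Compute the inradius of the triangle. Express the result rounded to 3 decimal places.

4.541

The third angle is ∠Y = 180° − ∠Z − ∠X = 24.70°.
Law of sines: x = z·sin X/sin Z ≈ 26.492.
Law of sines: y = z·sin Y/sin Z ≈ 11.289.
Area = ½·z·x·sin Y ≈ 145.46.
Semiperimeter s = (26.492+11.289+26.28)/2 = 32.03.
Inradius = area/s = 145.46/32.03 ≈ 4.5413.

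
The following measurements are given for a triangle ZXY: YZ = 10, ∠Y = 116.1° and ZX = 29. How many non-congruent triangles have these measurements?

YZ·sin Y = 10·sin(116.1°) ≈ 8.98.
Since ∠Y is not acute, a triangle exists only if ZX > YZ; here ZX > YZ, so there is exactly one triangle.

1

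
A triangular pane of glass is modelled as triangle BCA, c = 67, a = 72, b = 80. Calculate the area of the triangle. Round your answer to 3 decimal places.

area ≈ 2268.967

Semiperimeter s = (80 + 67 + 72)/2 = 109.5.
Heron's formula: area = √(109.5·29.5·42.5·37.5) ≈ 2269.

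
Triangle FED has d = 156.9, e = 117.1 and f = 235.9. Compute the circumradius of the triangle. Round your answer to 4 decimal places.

R ≈ 133.7352

By the law of cosines, cos F = (e² + d² − f²) / (2·e·d) ≈ -0.47131, so ∠F ≈ 118.12°.
Circumradius = f/(2 sin F) ≈ 133.74.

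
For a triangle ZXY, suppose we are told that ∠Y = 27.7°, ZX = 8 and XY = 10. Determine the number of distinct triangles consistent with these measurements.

XY·sin Y = 10·sin(27.7°) ≈ 4.648.
Since XY sin Y < ZX < XY (4.648 < 8 < 10), two triangles exist.

2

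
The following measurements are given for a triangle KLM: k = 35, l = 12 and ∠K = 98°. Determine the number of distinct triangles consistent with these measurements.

1

l·sin K = 12·sin(98°) ≈ 11.88.
Since ∠K is not acute, a triangle exists only if k > l; here k > l, so there is exactly one triangle.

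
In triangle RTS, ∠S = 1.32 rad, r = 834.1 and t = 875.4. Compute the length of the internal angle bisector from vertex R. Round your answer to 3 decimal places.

By the law of cosines, s² = r² + t² − 2·r·t·cos S = 1.0996e+06, so s ≈ 1048.6.
Law of cosines again: cos R = (t² + s² − r²)/(2·t·s) ≈ 0.63740, so ∠R ≈ 0.880 rad.
The bisector from R has length 2·t·s·cos(∠R/2)/(t+s) ≈ 863.39.

t_R ≈ 863.395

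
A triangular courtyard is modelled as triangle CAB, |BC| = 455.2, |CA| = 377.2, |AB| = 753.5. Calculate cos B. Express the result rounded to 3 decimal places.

By the law of cosines, cos B = (|AB|² + |BC|² − |CA|²) / (2·|AB|·|BC|) ≈ 0.92231, so ∠B ≈ 22.73°.

cos B ≈ 0.922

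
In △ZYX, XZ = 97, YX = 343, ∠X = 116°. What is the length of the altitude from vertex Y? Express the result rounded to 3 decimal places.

h_Y ≈ 308.286

By the law of cosines, ZY² = YX² + XZ² − 2·YX·XZ·cos X = 1.5623e+05, so ZY ≈ 395.26.
Area = ½·YX·XZ·sin X ≈ 14952.
The altitude from Y has length 2·area/XZ ≈ 308.29.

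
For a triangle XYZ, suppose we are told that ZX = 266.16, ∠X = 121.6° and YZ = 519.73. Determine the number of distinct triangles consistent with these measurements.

ZX·sin X = 266.16·sin(121.6°) ≈ 226.7.
Since ∠X is not acute, a triangle exists only if YZ > ZX; here YZ > ZX, so there is exactly one triangle.

1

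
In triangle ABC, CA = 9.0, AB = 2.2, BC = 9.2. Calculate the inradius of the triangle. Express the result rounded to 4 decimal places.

r ≈ 0.9701

Semiperimeter s = (9.2 + 9 + 2.2)/2 = 10.2.
Heron's formula: area = √(10.2·1·1.2·8) ≈ 9.8955.
Inradius = area/s = 9.8955/10.2 ≈ 0.97014.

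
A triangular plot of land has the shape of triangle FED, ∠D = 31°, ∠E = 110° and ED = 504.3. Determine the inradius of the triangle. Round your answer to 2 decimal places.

The third angle is ∠F = 180° − ∠E − ∠D = 39.00°.
Law of sines: DF = ED·sin E/sin F ≈ 753.01.
Law of sines: FE = ED·sin D/sin F ≈ 412.72.
Area = ½·ED·DF·sin D ≈ 97792.
Semiperimeter s = (504.3+753.01+412.72)/2 = 835.02.
Inradius = area/s = 97792/835.02 ≈ 117.11.

r ≈ 117.11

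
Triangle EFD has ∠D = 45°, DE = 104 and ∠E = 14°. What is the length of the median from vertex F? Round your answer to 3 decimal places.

The third angle is ∠F = 180° − ∠D − ∠E = 121.00°.
Law of sines: FD = DE·sin E/sin F ≈ 29.352.
Law of sines: EF = DE·sin D/sin F ≈ 85.793.
Median from F: ½√(2·EF² + 2·FD² − DE²) ≈ 37.51.

37.510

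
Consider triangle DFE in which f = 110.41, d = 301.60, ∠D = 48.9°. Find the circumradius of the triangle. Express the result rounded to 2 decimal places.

R ≈ 200.12

Law of sines: sin F = f·sin D/d ≈ 0.27587.
Since d ≥ f, only the acute value applies: ∠F ≈ 16.01°.
Then ∠E = 180° − ∠D − ∠F ≈ 115.09°.
Law of sines gives e = d·sin E/sin D ≈ 362.48.
Circumradius = d/(2 sin D) ≈ 200.12.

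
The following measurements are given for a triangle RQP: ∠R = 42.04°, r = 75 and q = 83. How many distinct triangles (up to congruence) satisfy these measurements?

2

q·sin R = 83·sin(42.04°) ≈ 55.58.
Since q sin R < r < q (55.58 < 75 < 83), two triangles exist.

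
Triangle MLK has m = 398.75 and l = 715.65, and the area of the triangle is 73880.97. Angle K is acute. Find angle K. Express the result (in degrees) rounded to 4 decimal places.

From area = ½·m·l·sin K, we get sin K = 2·area/(m·l) ≈ 0.51780.
Taking the acute solution, ∠K ≈ 31.18°.

31.1847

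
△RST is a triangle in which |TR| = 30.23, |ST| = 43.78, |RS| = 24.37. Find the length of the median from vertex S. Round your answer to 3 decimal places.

32.044

Median from S: ½√(2·|RS|² + 2·|ST|² − |TR|²) ≈ 32.044.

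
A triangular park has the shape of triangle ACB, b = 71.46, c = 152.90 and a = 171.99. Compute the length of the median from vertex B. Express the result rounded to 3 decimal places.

m_B ≈ 158.754

Median from B: ½√(2·a² + 2·c² − b²) ≈ 158.75.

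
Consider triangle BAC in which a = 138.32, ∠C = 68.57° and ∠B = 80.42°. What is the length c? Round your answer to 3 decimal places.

249.923

The third angle is ∠A = 180° − ∠C − ∠B = 31.01°.
Law of sines: c = a·sin C/sin A ≈ 249.92.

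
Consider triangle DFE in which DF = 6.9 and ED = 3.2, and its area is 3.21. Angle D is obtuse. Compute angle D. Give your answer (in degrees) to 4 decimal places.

163.0965

From area = ½·ED·DF·sin D, we get sin D = 2·area/(ED·DF) ≈ 0.29076.
Taking the obtuse solution, ∠D ≈ 163.10°.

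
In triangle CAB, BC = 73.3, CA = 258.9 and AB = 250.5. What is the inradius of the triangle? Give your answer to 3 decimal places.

Semiperimeter s = (250.5 + 73.3 + 258.9)/2 = 291.35.
Heron's formula: area = √(291.35·40.85·218.05·32.45) ≈ 9176.8.
Inradius = area/s = 9176.8/291.35 ≈ 31.497.

31.497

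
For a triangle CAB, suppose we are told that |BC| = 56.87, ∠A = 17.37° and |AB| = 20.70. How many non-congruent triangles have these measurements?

|AB|·sin A = 20.70·sin(17.37°) ≈ 6.18.
Since |BC| ≥ |AB|, exactly one triangle exists.

1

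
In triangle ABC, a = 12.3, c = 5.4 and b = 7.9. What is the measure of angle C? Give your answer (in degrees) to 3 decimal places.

∠C ≈ 18.273°

By the law of cosines, cos C = (a² + b² − c²) / (2·a·b) ≈ 0.94957, so ∠C ≈ 18.27°.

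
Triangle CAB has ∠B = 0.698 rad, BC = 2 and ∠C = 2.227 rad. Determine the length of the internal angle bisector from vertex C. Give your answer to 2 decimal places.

The third angle is ∠A = π − ∠B − ∠C = 0.217 rad.
Law of sines: AB = BC·sin C/sin A ≈ 7.3737.
Law of sines: CA = BC·sin B/sin A ≈ 5.9812.
The bisector from C has length 2·BC·CA·cos(∠C/2)/(BC+CA) ≈ 1.3235.

1.32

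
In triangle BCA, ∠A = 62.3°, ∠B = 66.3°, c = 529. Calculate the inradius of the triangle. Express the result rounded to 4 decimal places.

The third angle is ∠C = 180° − ∠A − ∠B = 51.40°.
Law of sines: b = c·sin B/sin C ≈ 619.8.
Law of sines: a = c·sin A/sin C ≈ 599.31.
Area = ½·c·b·sin A ≈ 1.4515e+05.
Semiperimeter s = (619.8+529+599.31)/2 = 874.05.
Inradius = area/s = 1.4515e+05/874.05 ≈ 166.06.

166.0635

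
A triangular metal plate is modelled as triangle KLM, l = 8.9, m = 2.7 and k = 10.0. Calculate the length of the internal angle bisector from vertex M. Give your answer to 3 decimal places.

9.337

By the law of cosines, cos M = (k² + l² − m²) / (2·k·l) ≈ 0.96584, so ∠M ≈ 15.02°.
The bisector from M has length 2·k·l·cos(∠M/2)/(k+l) ≈ 9.3372.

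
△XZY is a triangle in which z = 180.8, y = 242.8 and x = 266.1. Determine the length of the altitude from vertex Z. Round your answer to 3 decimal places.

h_Z ≈ 235.867

Semiperimeter s = (266.1 + 180.8 + 242.8)/2 = 344.85.
Heron's formula: area = √(344.85·78.75·164.05·102.05) ≈ 21322.
The altitude from Z has length 2·area/z ≈ 235.87.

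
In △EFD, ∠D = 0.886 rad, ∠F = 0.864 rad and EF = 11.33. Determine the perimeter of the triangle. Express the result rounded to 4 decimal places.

The third angle is ∠E = π − ∠F − ∠D = 1.392 rad.
Law of sines: FD = EF·sin E/sin D ≈ 14.394.
Law of sines: DE = EF·sin F/sin D ≈ 11.124.
Semiperimeter s = (14.394+11.124+11.33)/2 = 18.424.
Perimeter = 14.394 + 11.124 + 11.33 = 36.847.

perimeter ≈ 36.8474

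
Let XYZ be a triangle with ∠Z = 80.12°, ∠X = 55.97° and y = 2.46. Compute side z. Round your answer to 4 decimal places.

3.4945

The third angle is ∠Y = 180° − ∠Z − ∠X = 43.91°.
Law of sines: z = y·sin Z/sin Y ≈ 3.4945.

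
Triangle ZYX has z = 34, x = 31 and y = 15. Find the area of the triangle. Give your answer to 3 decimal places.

Semiperimeter s = (34 + 15 + 31)/2 = 40.
Heron's formula: area = √(40·6·25·9) ≈ 232.38.

area ≈ 232.379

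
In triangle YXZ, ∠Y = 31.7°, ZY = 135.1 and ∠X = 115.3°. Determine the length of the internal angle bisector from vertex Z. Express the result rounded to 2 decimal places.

95.23

The third angle is ∠Z = 180° − ∠Y − ∠X = 33.00°.
Law of sines: XZ = ZY·sin Y/sin X ≈ 78.523.
Law of sines: YX = ZY·sin Z/sin X ≈ 81.387.
The bisector from Z has length 2·XZ·ZY·cos(∠Z/2)/(XZ+ZY) ≈ 95.229.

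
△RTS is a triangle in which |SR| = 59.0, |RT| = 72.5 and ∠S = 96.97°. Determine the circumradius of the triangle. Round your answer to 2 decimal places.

36.52

Law of sines: sin T = |SR|·sin S/|RT| ≈ 0.80778.
Since |RT| ≥ |SR|, only the acute value applies: ∠T ≈ 53.88°.
Then ∠R = 180° − ∠S − ∠T ≈ 29.15°.
Law of sines gives |TS| = |RT|·sin R/sin S ≈ 35.578.
Circumradius = |RT|/(2 sin S) ≈ 36.52.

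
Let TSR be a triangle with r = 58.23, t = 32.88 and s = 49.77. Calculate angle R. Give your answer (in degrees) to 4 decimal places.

∠R ≈ 87.0679°

By the law of cosines, cos R = (t² + s² − r²) / (2·t·s) ≈ 0.05115, so ∠R ≈ 87.07°.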